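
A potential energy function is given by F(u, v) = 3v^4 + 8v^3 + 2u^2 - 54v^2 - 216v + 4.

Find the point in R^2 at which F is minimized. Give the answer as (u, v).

(0, 3)

F(u,v) separates as P(u) + Q(v) + 4, so its minimum is min P + min Q + 4.
P'(u) = 4u vanishes at u ∈ {0}; Q'(v) = 12(v - 3)(v + 2)(v + 3) vanishes at v ∈ {-3, -2, 3}.
Local minima of P (where P''>0): P(0)=0. Local minima of Q: Q(-3)=189, Q(3)=-675.
So the global minimum of F is P(0) + Q(3) + 4 = 0 − 675 + 4 = -671, attained at (0, 3).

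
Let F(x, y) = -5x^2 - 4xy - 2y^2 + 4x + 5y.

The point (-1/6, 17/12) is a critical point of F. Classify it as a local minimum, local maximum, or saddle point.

local maximum

The Hessian of F is constant: H = [[-10, -4], [-4, -4]].
det(H) = (-10)·(-4) − (-4)² = 24.
det(H) > 0 and tr(H) = -14 < 0, so H is negative definite and the point is a local maximum.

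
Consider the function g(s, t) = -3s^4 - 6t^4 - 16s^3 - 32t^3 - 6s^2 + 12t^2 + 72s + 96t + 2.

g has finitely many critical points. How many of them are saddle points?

g separates as a function of s plus a function of t, so ∇g=0 decouples.
∂g/∂s = -12(s - 1)(s + 2)(s + 3) = 0 at s ∈ {-3, -2, 1}; ∂g/∂t = -24(t - 1)(t + 1)(t + 4) = 0 at t ∈ {-4, -1, 1}.
The Hessian is diagonal: diag(g_ss, g_tt). Second derivatives: g_ss(-3)=-48, g_ss(-2)=36, g_ss(1)=-144; g_tt(-4)=-360, g_tt(-1)=144, g_tt(1)=-240.
Saddle points occur where the two diagonal entries have opposite signs: (-3, -1), (-2, -4), (-2, 1), (1, -1). Count: 4.

4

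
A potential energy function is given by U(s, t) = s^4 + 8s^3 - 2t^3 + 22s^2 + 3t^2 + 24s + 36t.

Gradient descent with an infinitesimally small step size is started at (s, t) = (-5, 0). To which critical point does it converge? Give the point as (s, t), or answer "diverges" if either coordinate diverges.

(-3, -2)

U is separable, so gradient descent decouples: s follows -∂U/∂s, t follows -∂U/∂t.
∂U/∂s = 4(s + 1)(s + 2)(s + 3); at s=-5 this is -96, so s increases.
∂U/∂t = -6(t - 3)(t + 2); at t=0 this is 36, so t decreases.
s converges to its nearest critical value -3 (a local min of the s-part); t converges to -2. The iterate converges to (-3, -2).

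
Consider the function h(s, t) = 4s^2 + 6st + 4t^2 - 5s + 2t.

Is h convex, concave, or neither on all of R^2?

h is quadratic, so its Hessian is the constant matrix H = [[8, 6], [6, 8]].
det(H) = 28, tr(H) = 16.
det(H) > 0 and tr(H) > 0, so H is positive definite everywhere: convex.

convex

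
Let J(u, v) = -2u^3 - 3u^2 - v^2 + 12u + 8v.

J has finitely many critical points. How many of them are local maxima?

J separates as a function of u plus a function of v, so ∇J=0 decouples.
∂J/∂u = -6(u - 1)(u + 2) = 0 at u ∈ {-2, 1}; ∂J/∂v = -2(v - 4) = 0 at v ∈ {4}.
The Hessian is diagonal: diag(J_uu, J_vv). Second derivatives: J_uu(-2)=18, J_uu(1)=-18; J_vv(4)=-2.
Local maxima occur where both diagonal entries negative: (1, 4). Count: 1.

1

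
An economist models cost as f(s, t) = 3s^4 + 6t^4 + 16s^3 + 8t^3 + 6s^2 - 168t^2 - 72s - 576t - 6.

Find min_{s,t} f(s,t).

f(s,t) separates as P(s) + Q(t) − 6, so its minimum is min P + min Q − 6.
P'(s) = 12(s - 1)(s + 2)(s + 3) vanishes at s ∈ {-3, -2, 1}; Q'(t) = 24(t - 4)(t + 2)(t + 3) vanishes at t ∈ {-3, -2, 4}.
Local minima of P (where P''>0): P(-3)=81, P(1)=-47. Local minima of Q: Q(-3)=486, Q(4)=-2944.
So the global minimum of f is P(1) + Q(4) − 6 = -47 − 2944 − 6 = -2997, attained at (1, 4).

-2997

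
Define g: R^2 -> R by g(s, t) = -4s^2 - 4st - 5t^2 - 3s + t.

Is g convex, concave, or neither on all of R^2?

concave

g is quadratic, so its Hessian is the constant matrix H = [[-8, -4], [-4, -10]].
det(H) = 64, tr(H) = -18.
det(H) > 0 and tr(H) < 0, so H is negative definite everywhere: concave.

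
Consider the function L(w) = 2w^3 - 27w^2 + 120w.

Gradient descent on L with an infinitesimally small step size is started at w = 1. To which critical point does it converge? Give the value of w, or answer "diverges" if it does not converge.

diverges

L'(w) = 6(w - 5)(w - 4), so L'(1) = 72.
Gradient descent moves in the -L' direction, i.e. w is decreasing.
There is no critical point below w=1, and L' keeps the same sign, so the iterate runs off to −∞.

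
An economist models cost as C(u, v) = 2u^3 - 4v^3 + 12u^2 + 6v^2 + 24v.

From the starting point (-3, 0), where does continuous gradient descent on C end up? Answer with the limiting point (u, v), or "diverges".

C is separable, so gradient descent decouples: u follows -∂C/∂u, v follows -∂C/∂v.
∂C/∂u = 6u(u + 4); at u=-3 this is -18, so u increases.
∂C/∂v = -12(v - 2)(v + 1); at v=0 this is 24, so v decreases.
u converges to its nearest critical value 0 (a local min of the u-part); v converges to -1. The iterate converges to (0, -1).

(0, -1)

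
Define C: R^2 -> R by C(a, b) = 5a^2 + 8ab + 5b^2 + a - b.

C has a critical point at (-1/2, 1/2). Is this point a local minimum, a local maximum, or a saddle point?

local minimum

The Hessian of C is constant: H = [[10, 8], [8, 10]].
det(H) = 10·10 − 8² = 36.
det(H) > 0 and tr(H) = 20 > 0, so H is positive definite and the point is a local minimum.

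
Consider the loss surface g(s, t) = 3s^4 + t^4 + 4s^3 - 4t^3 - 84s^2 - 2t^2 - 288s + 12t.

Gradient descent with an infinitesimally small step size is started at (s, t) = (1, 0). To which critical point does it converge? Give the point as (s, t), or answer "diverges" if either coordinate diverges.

(4, -1)

g is separable, so gradient descent decouples: s follows -∂g/∂s, t follows -∂g/∂t.
∂g/∂s = 12(s - 4)(s + 2)(s + 3); at s=1 this is -432, so s increases.
∂g/∂t = 4(t - 3)(t - 1)(t + 1); at t=0 this is 12, so t decreases.
s converges to its nearest critical value 4 (a local min of the s-part); t converges to -1. The iterate converges to (4, -1).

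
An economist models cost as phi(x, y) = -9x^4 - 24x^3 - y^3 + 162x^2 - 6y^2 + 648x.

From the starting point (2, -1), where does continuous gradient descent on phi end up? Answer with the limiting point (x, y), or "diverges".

(-2, -4)

phi is separable, so gradient descent decouples: x follows -∂phi/∂x, y follows -∂phi/∂y.
∂phi/∂x = -36(x - 3)(x + 2)(x + 3); at x=2 this is 720, so x decreases.
∂phi/∂y = -3y(y + 4); at y=-1 this is 9, so y decreases.
x converges to its nearest critical value -2 (a local min of the x-part); y converges to -4. The iterate converges to (-2, -4).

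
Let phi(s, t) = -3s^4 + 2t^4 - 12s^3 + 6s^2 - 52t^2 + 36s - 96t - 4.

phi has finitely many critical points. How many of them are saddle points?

phi separates as a function of s plus a function of t, so ∇phi=0 decouples.
∂phi/∂s = -12(s - 1)(s + 1)(s + 3) = 0 at s ∈ {-3, -1, 1}; ∂phi/∂t = 8(t - 4)(t + 1)(t + 3) = 0 at t ∈ {-3, -1, 4}.
The Hessian is diagonal: diag(phi_ss, phi_tt). Second derivatives: phi_ss(-3)=-96, phi_ss(-1)=48, phi_ss(1)=-96; phi_tt(-3)=112, phi_tt(-1)=-80, phi_tt(4)=280.
Saddle points occur where the two diagonal entries have opposite signs: (-3, -3), (-3, 4), (-1, -1), (1, -3), (1, 4). Count: 5.

5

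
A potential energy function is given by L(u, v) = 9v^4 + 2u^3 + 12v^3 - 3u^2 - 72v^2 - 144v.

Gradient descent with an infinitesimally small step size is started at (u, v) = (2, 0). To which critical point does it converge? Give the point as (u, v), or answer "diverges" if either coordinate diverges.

(1, 2)

L is separable, so gradient descent decouples: u follows -∂L/∂u, v follows -∂L/∂v.
∂L/∂u = 6u(u - 1); at u=2 this is 12, so u decreases.
∂L/∂v = 36(v - 2)(v + 1)(v + 2); at v=0 this is -144, so v increases.
u converges to its nearest critical value 1 (a local min of the u-part); v converges to 2. The iterate converges to (1, 2).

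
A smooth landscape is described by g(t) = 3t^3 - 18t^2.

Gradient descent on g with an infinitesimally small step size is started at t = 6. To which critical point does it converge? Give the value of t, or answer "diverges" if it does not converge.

4

g'(t) = 9t(t - 4), so g'(6) = 108.
Gradient descent moves in the -g' direction, i.e. t is decreasing.
The nearest critical point in that direction is t = 4, where g'' = 36 > 0 (a local minimum). The iterate converges there.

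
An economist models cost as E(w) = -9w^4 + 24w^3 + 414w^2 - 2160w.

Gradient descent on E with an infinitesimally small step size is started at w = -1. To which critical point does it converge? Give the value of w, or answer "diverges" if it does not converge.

3

E'(w) = -36(w - 4)(w - 3)(w + 5), so E'(-1) = -2880.
Gradient descent moves in the -E' direction, i.e. w is increasing.
The nearest critical point in that direction is w = 3, where E'' = 288 > 0 (a local minimum). The iterate converges there.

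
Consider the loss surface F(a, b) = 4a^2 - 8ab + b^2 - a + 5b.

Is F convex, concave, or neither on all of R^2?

F is quadratic, so its Hessian is the constant matrix H = [[8, -8], [-8, 2]].
det(H) = -48, tr(H) = 10.
det(H) < 0, so H is indefinite: neither convex nor concave.

neither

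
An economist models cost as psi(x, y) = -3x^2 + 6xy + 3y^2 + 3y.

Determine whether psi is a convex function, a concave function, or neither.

psi is quadratic, so its Hessian is the constant matrix H = [[-6, 6], [6, 6]].
det(H) = -72, tr(H) = 0.
det(H) < 0, so H is indefinite: neither convex nor concave.

neither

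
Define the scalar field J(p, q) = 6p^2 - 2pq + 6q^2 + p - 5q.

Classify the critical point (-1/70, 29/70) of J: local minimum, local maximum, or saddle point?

local minimum

The Hessian of J is constant: H = [[12, -2], [-2, 12]].
det(H) = 12·12 − (-2)² = 140.
det(H) > 0 and tr(H) = 24 > 0, so H is positive definite and the point is a local minimum.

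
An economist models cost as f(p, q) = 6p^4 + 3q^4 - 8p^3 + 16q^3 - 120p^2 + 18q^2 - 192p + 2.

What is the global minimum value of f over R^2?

f(p,q) separates as A(p) + B(q) + 2, so its minimum is min A + min B + 2.
A'(p) = 24(p - 4)(p + 1)(p + 2) vanishes at p ∈ {-2, -1, 4}; B'(q) = 12q(q + 1)(q + 3) vanishes at q ∈ {-3, -1, 0}.
Local minima of A (where A''>0): A(-2)=64, A(4)=-1664. Local minima of B: B(-3)=-27, B(0)=0.
So the global minimum of f is A(4) + B(-3) + 2 = -1664 − 27 + 2 = -1689, attained at (4, -3).

-1689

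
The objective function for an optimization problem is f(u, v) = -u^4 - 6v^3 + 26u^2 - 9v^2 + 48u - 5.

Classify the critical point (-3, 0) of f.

The mixed partial ∂²f/∂u∂v is 0, so the Hessian at any point is diag(f_uu, f_vv) = diag(4(-3u^2 + 13), -18(2v + 1)).
At (-3, 0): H = diag(-56, -18).
Both eigenvalues are negative, so H is negative definite: a local maximum.

local maximum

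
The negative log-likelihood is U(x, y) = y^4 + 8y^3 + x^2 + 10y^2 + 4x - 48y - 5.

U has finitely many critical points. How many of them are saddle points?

U separates as a function of x plus a function of y, so ∇U=0 decouples.
∂U/∂x = 2(x + 2) = 0 at x ∈ {-2}; ∂U/∂y = 4(y - 1)(y + 3)(y + 4) = 0 at y ∈ {-4, -3, 1}.
The Hessian is diagonal: diag(U_xx, U_yy). Second derivatives: U_xx(-2)=2; U_yy(-4)=20, U_yy(-3)=-16, U_yy(1)=80.
Saddle points occur where the two diagonal entries have opposite signs: (-2, -3). Count: 1.

1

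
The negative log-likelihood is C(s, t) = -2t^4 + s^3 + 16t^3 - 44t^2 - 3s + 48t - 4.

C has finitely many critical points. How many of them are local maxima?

2

C separates as a function of s plus a function of t, so ∇C=0 decouples.
∂C/∂s = 3(s - 1)(s + 1) = 0 at s ∈ {-1, 1}; ∂C/∂t = -8(t - 3)(t - 2)(t - 1) = 0 at t ∈ {1, 2, 3}.
The Hessian is diagonal: diag(C_ss, C_tt). Second derivatives: C_ss(-1)=-6, C_ss(1)=6; C_tt(1)=-16, C_tt(2)=8, C_tt(3)=-16.
Local maxima occur where both diagonal entries negative: (-1, 1), (-1, 3). Count: 2.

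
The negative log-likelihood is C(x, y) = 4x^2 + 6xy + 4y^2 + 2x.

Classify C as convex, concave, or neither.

convex

C is quadratic, so its Hessian is the constant matrix H = [[8, 6], [6, 8]].
det(H) = 28, tr(H) = 16.
det(H) > 0 and tr(H) > 0, so H is positive definite everywhere: convex.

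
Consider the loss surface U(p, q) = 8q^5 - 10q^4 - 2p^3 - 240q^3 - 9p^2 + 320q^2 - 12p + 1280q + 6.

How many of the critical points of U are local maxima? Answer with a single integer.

2

U separates as a function of p plus a function of q, so ∇U=0 decouples.
∂U/∂p = -6(p + 1)(p + 2) = 0 at p ∈ {-2, -1}; ∂U/∂q = 40(q - 4)(q - 2)(q + 1)(q + 4) = 0 at q ∈ {-4, -1, 2, 4}.
The Hessian is diagonal: diag(U_pp, U_qq). Second derivatives: U_pp(-2)=6, U_pp(-1)=-6; U_qq(-4)=-5760, U_qq(-1)=1800, U_qq(2)=-1440, U_qq(4)=3200.
Local maxima occur where both diagonal entries negative: (-1, -4), (-1, 2). Count: 2.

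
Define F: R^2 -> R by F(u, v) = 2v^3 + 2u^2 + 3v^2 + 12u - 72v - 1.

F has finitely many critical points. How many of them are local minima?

1

F separates as a function of u plus a function of v, so ∇F=0 decouples.
∂F/∂u = 4(u + 3) = 0 at u ∈ {-3}; ∂F/∂v = 6(v - 3)(v + 4) = 0 at v ∈ {-4, 3}.
The Hessian is diagonal: diag(F_uu, F_vv). Second derivatives: F_uu(-3)=4; F_vv(-4)=-42, F_vv(3)=42.
Local minima occur where both diagonal entries positive: (-3, 3). Count: 1.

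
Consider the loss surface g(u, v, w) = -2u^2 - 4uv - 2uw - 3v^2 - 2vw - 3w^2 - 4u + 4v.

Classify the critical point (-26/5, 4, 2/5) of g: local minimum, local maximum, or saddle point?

The Hessian is constant: H = [[-4, -4, -2], [-4, -6, -2], [-2, -2, -6]].
Leading principal minors: Δ₁ = -4, Δ₂ = 8, Δ₃ = -40.
The minors alternate sign starting negative (−, +, −), so H is negative definite: a local maximum.

local maximum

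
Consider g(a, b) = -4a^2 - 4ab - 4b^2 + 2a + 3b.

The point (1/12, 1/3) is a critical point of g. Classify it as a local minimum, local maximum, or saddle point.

The Hessian of g is constant: H = [[-8, -4], [-4, -8]].
det(H) = (-8)·(-8) − (-4)² = 48.
det(H) > 0 and tr(H) = -16 < 0, so H is negative definite and the point is a local maximum.

local maximum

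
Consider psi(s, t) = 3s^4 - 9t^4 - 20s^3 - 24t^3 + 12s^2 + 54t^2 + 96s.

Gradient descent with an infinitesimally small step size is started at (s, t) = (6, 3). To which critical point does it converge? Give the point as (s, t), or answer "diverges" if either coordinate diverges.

psi is separable, so gradient descent decouples: s follows -∂psi/∂s, t follows -∂psi/∂t.
∂psi/∂s = 12(s - 4)(s - 2)(s + 1); at s=6 this is 672, so s decreases.
∂psi/∂t = -36t(t - 1)(t + 3); at t=3 this is -1296, so t increases.
The t-coordinate has no critical point in that direction and runs off to infinity.

diverges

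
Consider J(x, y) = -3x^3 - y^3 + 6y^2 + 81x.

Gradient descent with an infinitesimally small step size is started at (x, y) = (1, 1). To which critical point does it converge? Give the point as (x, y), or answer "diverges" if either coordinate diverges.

(-3, 0)

J is separable, so gradient descent decouples: x follows -∂J/∂x, y follows -∂J/∂y.
∂J/∂x = -9(x - 3)(x + 3); at x=1 this is 72, so x decreases.
∂J/∂y = -3y(y - 4); at y=1 this is 9, so y decreases.
x converges to its nearest critical value -3 (a local min of the x-part); y converges to 0. The iterate converges to (-3, 0).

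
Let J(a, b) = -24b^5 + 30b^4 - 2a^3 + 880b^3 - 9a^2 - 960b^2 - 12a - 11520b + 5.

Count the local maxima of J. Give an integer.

2

J separates as a function of a plus a function of b, so ∇J=0 decouples.
∂J/∂a = -6(a + 1)(a + 2) = 0 at a ∈ {-2, -1}; ∂J/∂b = -120(b - 4)(b - 3)(b + 2)(b + 4) = 0 at b ∈ {-4, -2, 3, 4}.
The Hessian is diagonal: diag(J_aa, J_bb). Second derivatives: J_aa(-2)=6, J_aa(-1)=-6; J_bb(-4)=13440, J_bb(-2)=-7200, J_bb(3)=4200, J_bb(4)=-5760.
Local maxima occur where both diagonal entries negative: (-1, -2), (-1, 4). Count: 2.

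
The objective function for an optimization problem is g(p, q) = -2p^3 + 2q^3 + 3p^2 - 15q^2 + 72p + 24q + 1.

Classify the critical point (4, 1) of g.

The mixed partial ∂²g/∂p∂q is 0, so the Hessian at any point is diag(g_pp, g_qq) = diag(6(-2p + 1), 6(2q - 5)).
At (4, 1): H = diag(-42, -18).
Both eigenvalues are negative, so H is negative definite: a local maximum.

local maximum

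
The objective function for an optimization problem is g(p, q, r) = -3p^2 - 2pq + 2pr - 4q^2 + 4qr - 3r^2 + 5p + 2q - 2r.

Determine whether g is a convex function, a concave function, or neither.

g is quadratic, so its Hessian is the constant matrix H = [[-6, -2, 2], [-2, -8, 4], [2, 4, -6]].
Leading principal minors: -6, 44, -168.
Signs alternate −, +, − ⇒ H ≺ 0 ⇒ concave.

concave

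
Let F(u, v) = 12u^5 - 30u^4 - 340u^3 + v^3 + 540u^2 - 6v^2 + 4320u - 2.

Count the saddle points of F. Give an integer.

F separates as a function of u plus a function of v, so ∇F=0 decouples.
∂F/∂u = 60(u - 4)(u - 3)(u + 2)(u + 3) = 0 at u ∈ {-3, -2, 3, 4}; ∂F/∂v = 3v(v - 4) = 0 at v ∈ {0, 4}.
The Hessian is diagonal: diag(F_uu, F_vv). Second derivatives: F_uu(-3)=-2520, F_uu(-2)=1800, F_uu(3)=-1800, F_uu(4)=2520; F_vv(0)=-12, F_vv(4)=12.
Saddle points occur where the two diagonal entries have opposite signs: (-3, 4), (-2, 0), (3, 4), (4, 0). Count: 4.

4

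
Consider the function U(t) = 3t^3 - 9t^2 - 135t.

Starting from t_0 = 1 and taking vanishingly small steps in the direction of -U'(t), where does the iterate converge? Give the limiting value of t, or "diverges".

5

U'(t) = 9(t - 5)(t + 3), so U'(1) = -144.
Gradient descent moves in the -U' direction, i.e. t is increasing.
The nearest critical point in that direction is t = 5, where U'' = 72 > 0 (a local minimum). The iterate converges there.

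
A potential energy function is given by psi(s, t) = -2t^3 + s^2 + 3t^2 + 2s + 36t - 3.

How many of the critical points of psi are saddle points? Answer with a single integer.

1

psi separates as a function of s plus a function of t, so ∇psi=0 decouples.
∂psi/∂s = 2(s + 1) = 0 at s ∈ {-1}; ∂psi/∂t = -6(t - 3)(t + 2) = 0 at t ∈ {-2, 3}.
The Hessian is diagonal: diag(psi_ss, psi_tt). Second derivatives: psi_ss(-1)=2; psi_tt(-2)=30, psi_tt(3)=-30.
Saddle points occur where the two diagonal entries have opposite signs: (-1, 3). Count: 1.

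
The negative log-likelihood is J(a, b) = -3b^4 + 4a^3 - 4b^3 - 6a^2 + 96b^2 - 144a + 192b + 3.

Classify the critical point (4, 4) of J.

The mixed partial ∂²J/∂a∂b is 0, so the Hessian at any point is diag(J_aa, J_bb) = diag(12(2a - 1), 12(-3b^2 - 2b + 16)).
At (4, 4): H = diag(84, -480).
The eigenvalues have opposite signs, so H is indefinite: a saddle point.

saddle point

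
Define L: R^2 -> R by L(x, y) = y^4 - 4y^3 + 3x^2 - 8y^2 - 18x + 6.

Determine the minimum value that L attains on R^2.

L(x,y) separates as P(x) + Q(y) + 6, so its minimum is min P + min Q + 6.
P'(x) = 6x - 18 vanishes at x ∈ {3}; Q'(y) = 4y(y - 4)(y + 1) vanishes at y ∈ {-1, 0, 4}.
Local minima of P (where P''>0): P(3)=-27. Local minima of Q: Q(-1)=-3, Q(4)=-128.
So the global minimum of L is P(3) + Q(4) + 6 = -27 − 128 + 6 = -149, attained at (3, 4).

-149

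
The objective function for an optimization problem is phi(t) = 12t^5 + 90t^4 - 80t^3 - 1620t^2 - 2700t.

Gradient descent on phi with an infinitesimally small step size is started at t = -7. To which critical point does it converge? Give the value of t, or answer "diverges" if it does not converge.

phi'(t) = 60(t - 3)(t + 1)(t + 3)(t + 5), so phi'(-7) = 28800.
Gradient descent moves in the -phi' direction, i.e. t is decreasing.
There is no critical point below t=-7, and phi' keeps the same sign, so the iterate runs off to −∞.

diverges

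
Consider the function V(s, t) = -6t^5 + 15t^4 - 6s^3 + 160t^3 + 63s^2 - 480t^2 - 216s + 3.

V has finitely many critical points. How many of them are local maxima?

V separates as a function of s plus a function of t, so ∇V=0 decouples.
∂V/∂s = -18(s - 4)(s - 3) = 0 at s ∈ {3, 4}; ∂V/∂t = -30t(t - 4)(t - 2)(t + 4) = 0 at t ∈ {-4, 0, 2, 4}.
The Hessian is diagonal: diag(V_ss, V_tt). Second derivatives: V_ss(3)=18, V_ss(4)=-18; V_tt(-4)=5760, V_tt(0)=-960, V_tt(2)=720, V_tt(4)=-1920.
Local maxima occur where both diagonal entries negative: (4, 0), (4, 4). Count: 2.

2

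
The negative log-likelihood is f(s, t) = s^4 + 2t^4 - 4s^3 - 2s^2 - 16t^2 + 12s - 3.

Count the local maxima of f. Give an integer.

1

f separates as a function of s plus a function of t, so ∇f=0 decouples.
∂f/∂s = 4(s - 3)(s - 1)(s + 1) = 0 at s ∈ {-1, 1, 3}; ∂f/∂t = 8t(t - 2)(t + 2) = 0 at t ∈ {-2, 0, 2}.
The Hessian is diagonal: diag(f_ss, f_tt). Second derivatives: f_ss(-1)=32, f_ss(1)=-16, f_ss(3)=32; f_tt(-2)=64, f_tt(0)=-32, f_tt(2)=64.
Local maxima occur where both diagonal entries negative: (1, 0). Count: 1.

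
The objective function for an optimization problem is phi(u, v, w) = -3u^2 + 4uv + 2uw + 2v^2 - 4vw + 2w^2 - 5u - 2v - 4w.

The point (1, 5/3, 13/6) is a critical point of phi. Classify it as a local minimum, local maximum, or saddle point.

The Hessian is constant: H = [[-6, 4, 2], [4, 4, -4], [2, -4, 4]].
Leading principal minors: Δ₁ = -6, Δ₂ = -40, Δ₃ = -144.
The minors fit neither the all-positive nor the alternating-sign pattern, so H is indefinite: a saddle point.

saddle point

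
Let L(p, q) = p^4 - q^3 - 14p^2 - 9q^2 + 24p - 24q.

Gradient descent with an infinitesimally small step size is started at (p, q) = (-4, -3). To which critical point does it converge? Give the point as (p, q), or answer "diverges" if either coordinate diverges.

L is separable, so gradient descent decouples: p follows -∂L/∂p, q follows -∂L/∂q.
∂L/∂p = 4(p - 2)(p - 1)(p + 3); at p=-4 this is -120, so p increases.
∂L/∂q = -3(q + 2)(q + 4); at q=-3 this is 3, so q decreases.
p converges to its nearest critical value -3 (a local min of the p-part); q converges to -4. The iterate converges to (-3, -4).

(-3, -4)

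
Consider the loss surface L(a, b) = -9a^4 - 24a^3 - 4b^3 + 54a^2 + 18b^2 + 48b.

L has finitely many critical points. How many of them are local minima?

L separates as a function of a plus a function of b, so ∇L=0 decouples.
∂L/∂a = -36a(a - 1)(a + 3) = 0 at a ∈ {-3, 0, 1}; ∂L/∂b = -12(b - 4)(b + 1) = 0 at b ∈ {-1, 4}.
The Hessian is diagonal: diag(L_aa, L_bb). Second derivatives: L_aa(-3)=-432, L_aa(0)=108, L_aa(1)=-144; L_bb(-1)=60, L_bb(4)=-60.
Local minima occur where both diagonal entries positive: (0, -1). Count: 1.

1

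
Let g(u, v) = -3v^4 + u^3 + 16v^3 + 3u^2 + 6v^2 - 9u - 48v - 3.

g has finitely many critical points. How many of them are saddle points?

g separates as a function of u plus a function of v, so ∇g=0 decouples.
∂g/∂u = 3(u - 1)(u + 3) = 0 at u ∈ {-3, 1}; ∂g/∂v = -12(v - 4)(v - 1)(v + 1) = 0 at v ∈ {-1, 1, 4}.
The Hessian is diagonal: diag(g_uu, g_vv). Second derivatives: g_uu(-3)=-12, g_uu(1)=12; g_vv(-1)=-120, g_vv(1)=72, g_vv(4)=-180.
Saddle points occur where the two diagonal entries have opposite signs: (-3, 1), (1, -1), (1, 4). Count: 3.

3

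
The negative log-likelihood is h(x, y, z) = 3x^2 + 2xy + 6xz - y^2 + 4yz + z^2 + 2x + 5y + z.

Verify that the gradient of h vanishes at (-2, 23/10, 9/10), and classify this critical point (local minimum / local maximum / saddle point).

∇h = (6x + 2y + 6z + 2, 2x - 2y + 4z + 5, 6x + 4y + 2z + 1); substituting (-2, 23/10, 9/10) gives ∇h = (0, 0, 0), so (-2, 23/10, 9/10) is indeed a critical point.
The Hessian is constant: H = [[6, 2, 6], [2, -2, 4], [6, 4, 2]].
Leading principal minors: Δ₁ = 6, Δ₂ = -16, Δ₃ = 40.
The minors fit neither the all-positive nor the alternating-sign pattern, so H is indefinite: a saddle point.

saddle point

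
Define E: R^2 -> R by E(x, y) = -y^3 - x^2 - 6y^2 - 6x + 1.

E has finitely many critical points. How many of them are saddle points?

1

E separates as a function of x plus a function of y, so ∇E=0 decouples.
∂E/∂x = -2(x + 3) = 0 at x ∈ {-3}; ∂E/∂y = -3y(y + 4) = 0 at y ∈ {-4, 0}.
The Hessian is diagonal: diag(E_xx, E_yy). Second derivatives: E_xx(-3)=-2; E_yy(-4)=12, E_yy(0)=-12.
Saddle points occur where the two diagonal entries have opposite signs: (-3, -4). Count: 1.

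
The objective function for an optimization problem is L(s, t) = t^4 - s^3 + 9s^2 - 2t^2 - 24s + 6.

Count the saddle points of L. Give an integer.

L separates as a function of s plus a function of t, so ∇L=0 decouples.
∂L/∂s = -3(s - 4)(s - 2) = 0 at s ∈ {2, 4}; ∂L/∂t = 4t(t - 1)(t + 1) = 0 at t ∈ {-1, 0, 1}.
The Hessian is diagonal: diag(L_ss, L_tt). Second derivatives: L_ss(2)=6, L_ss(4)=-6; L_tt(-1)=8, L_tt(0)=-4, L_tt(1)=8.
Saddle points occur where the two diagonal entries have opposite signs: (2, 0), (4, -1), (4, 1). Count: 3.

3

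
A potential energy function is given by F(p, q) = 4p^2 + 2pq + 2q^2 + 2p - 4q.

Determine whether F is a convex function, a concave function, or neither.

F is quadratic, so its Hessian is the constant matrix H = [[8, 2], [2, 4]].
det(H) = 28, tr(H) = 12.
det(H) > 0 and tr(H) > 0, so H is positive definite everywhere: convex.

convex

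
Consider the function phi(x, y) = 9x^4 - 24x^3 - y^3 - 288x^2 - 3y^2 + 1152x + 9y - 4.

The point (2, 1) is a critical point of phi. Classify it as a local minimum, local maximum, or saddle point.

The mixed partial ∂²phi/∂x∂y is 0, so the Hessian at any point is diag(phi_xx, phi_yy) = diag(36(3x^2 - 4x - 16), -6(y + 1)).
At (2, 1): H = diag(-432, -12).
Both eigenvalues are negative, so H is negative definite: a local maximum.

local maximum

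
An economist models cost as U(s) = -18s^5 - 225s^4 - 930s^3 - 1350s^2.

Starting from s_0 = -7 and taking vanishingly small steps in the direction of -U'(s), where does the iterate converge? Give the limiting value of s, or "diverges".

U'(s) = -90s(s + 2)(s + 3)(s + 5), so U'(-7) = -25200.
Gradient descent moves in the -U' direction, i.e. s is increasing.
The nearest critical point in that direction is s = -5, where U'' = 2700 > 0 (a local minimum). The iterate converges there.

-5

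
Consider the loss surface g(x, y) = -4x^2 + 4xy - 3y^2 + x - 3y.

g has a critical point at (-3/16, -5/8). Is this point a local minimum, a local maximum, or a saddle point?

The Hessian of g is constant: H = [[-8, 4], [4, -6]].
det(H) = (-8)·(-6) − 4² = 32.
det(H) > 0 and tr(H) = -14 < 0, so H is negative definite and the point is a local maximum.

local maximum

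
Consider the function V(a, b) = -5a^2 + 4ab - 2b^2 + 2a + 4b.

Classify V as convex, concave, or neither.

V is quadratic, so its Hessian is the constant matrix H = [[-10, 4], [4, -4]].
det(H) = 24, tr(H) = -14.
det(H) > 0 and tr(H) < 0, so H is negative definite everywhere: concave.

concave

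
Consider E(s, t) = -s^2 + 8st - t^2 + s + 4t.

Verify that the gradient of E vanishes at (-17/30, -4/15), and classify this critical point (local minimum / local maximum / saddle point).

∇E = (-2s + 8t + 1, 8s - 2t + 4); substituting (-17/30, -4/15) gives ∇E = (0, 0), so (-17/30, -4/15) is indeed a critical point.
The Hessian of E is constant: H = [[-2, 8], [8, -2]].
det(H) = (-2)·(-2) − 8² = -60.
Since det(H) < 0, H is indefinite and the critical point is a saddle point.

saddle point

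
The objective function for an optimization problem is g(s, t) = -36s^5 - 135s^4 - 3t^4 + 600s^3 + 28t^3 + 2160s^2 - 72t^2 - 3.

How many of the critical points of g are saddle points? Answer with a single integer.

6

g separates as a function of s plus a function of t, so ∇g=0 decouples.
∂g/∂s = -180s(s - 3)(s + 2)(s + 4) = 0 at s ∈ {-4, -2, 0, 3}; ∂g/∂t = -12t(t - 4)(t - 3) = 0 at t ∈ {0, 3, 4}.
The Hessian is diagonal: diag(g_ss, g_tt). Second derivatives: g_ss(-4)=10080, g_ss(-2)=-3600, g_ss(0)=4320, g_ss(3)=-18900; g_tt(0)=-144, g_tt(3)=36, g_tt(4)=-48.
Saddle points occur where the two diagonal entries have opposite signs: (-4, 0), (-4, 4), (-2, 3), (0, 0), (0, 4), (3, 3). Count: 6.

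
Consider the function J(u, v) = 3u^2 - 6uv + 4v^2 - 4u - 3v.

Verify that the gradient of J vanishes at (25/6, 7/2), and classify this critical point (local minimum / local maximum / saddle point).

local minimum

∇J = (6u - 6v - 4, -6u + 8v - 3); substituting (25/6, 7/2) gives ∇J = (0, 0), so (25/6, 7/2) is indeed a critical point.
The Hessian of J is constant: H = [[6, -6], [-6, 8]].
det(H) = 6·8 − (-6)² = 12.
det(H) > 0 and tr(H) = 14 > 0, so H is positive definite and the point is a local minimum.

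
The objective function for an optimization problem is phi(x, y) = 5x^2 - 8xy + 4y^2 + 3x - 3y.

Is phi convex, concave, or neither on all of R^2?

phi is quadratic, so its Hessian is the constant matrix H = [[10, -8], [-8, 8]].
det(H) = 16, tr(H) = 18.
det(H) > 0 and tr(H) > 0, so H is positive definite everywhere: convex.

convex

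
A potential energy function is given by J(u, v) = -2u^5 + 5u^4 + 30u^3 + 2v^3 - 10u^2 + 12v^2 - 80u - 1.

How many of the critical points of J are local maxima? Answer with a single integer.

J separates as a function of u plus a function of v, so ∇J=0 decouples.
∂J/∂u = -10(u - 4)(u - 1)(u + 1)(u + 2) = 0 at u ∈ {-2, -1, 1, 4}; ∂J/∂v = 6v(v + 4) = 0 at v ∈ {-4, 0}.
The Hessian is diagonal: diag(J_uu, J_vv). Second derivatives: J_uu(-2)=180, J_uu(-1)=-100, J_uu(1)=180, J_uu(4)=-900; J_vv(-4)=-24, J_vv(0)=24.
Local maxima occur where both diagonal entries negative: (-1, -4), (4, -4). Count: 2.

2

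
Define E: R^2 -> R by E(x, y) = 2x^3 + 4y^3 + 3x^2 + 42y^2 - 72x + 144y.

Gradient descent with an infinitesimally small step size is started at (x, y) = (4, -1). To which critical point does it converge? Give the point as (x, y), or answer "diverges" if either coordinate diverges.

(3, -3)

E is separable, so gradient descent decouples: x follows -∂E/∂x, y follows -∂E/∂y.
∂E/∂x = 6(x - 3)(x + 4); at x=4 this is 48, so x decreases.
∂E/∂y = 12(y + 3)(y + 4); at y=-1 this is 72, so y decreases.
x converges to its nearest critical value 3 (a local min of the x-part); y converges to -3. The iterate converges to (3, -3).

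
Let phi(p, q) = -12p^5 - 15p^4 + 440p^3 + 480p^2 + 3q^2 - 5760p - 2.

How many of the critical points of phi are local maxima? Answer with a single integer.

0

phi separates as a function of p plus a function of q, so ∇phi=0 decouples.
∂phi/∂p = -60(p - 4)(p - 2)(p + 3)(p + 4) = 0 at p ∈ {-4, -3, 2, 4}; ∂phi/∂q = 6q = 0 at q ∈ {0}.
The Hessian is diagonal: diag(phi_pp, phi_qq). Second derivatives: phi_pp(-4)=2880, phi_pp(-3)=-2100, phi_pp(2)=3600, phi_pp(4)=-6720; phi_qq(0)=6.
Local maxima occur where both diagonal entries negative: none. Count: 0.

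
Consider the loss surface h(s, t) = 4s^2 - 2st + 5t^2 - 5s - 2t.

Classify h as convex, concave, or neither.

h is quadratic, so its Hessian is the constant matrix H = [[8, -2], [-2, 10]].
det(H) = 76, tr(H) = 18.
det(H) > 0 and tr(H) > 0, so H is positive definite everywhere: convex.

convex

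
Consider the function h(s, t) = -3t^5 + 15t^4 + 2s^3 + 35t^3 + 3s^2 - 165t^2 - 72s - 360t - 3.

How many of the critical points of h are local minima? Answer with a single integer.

2

h separates as a function of s plus a function of t, so ∇h=0 decouples.
∂h/∂s = 6(s - 3)(s + 4) = 0 at s ∈ {-4, 3}; ∂h/∂t = -15(t - 4)(t - 3)(t + 1)(t + 2) = 0 at t ∈ {-2, -1, 3, 4}.
The Hessian is diagonal: diag(h_ss, h_tt). Second derivatives: h_ss(-4)=-42, h_ss(3)=42; h_tt(-2)=450, h_tt(-1)=-300, h_tt(3)=300, h_tt(4)=-450.
Local minima occur where both diagonal entries positive: (3, -2), (3, 3). Count: 2.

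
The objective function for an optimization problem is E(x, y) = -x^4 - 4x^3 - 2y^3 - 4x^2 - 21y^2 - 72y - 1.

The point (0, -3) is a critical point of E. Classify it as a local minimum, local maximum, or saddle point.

local maximum

The mixed partial ∂²E/∂x∂y is 0, so the Hessian at any point is diag(E_xx, E_yy) = diag(-4(3x^2 + 6x + 2), -6(2y + 7)).
At (0, -3): H = diag(-8, -6).
Both eigenvalues are negative, so H is negative definite: a local maximum.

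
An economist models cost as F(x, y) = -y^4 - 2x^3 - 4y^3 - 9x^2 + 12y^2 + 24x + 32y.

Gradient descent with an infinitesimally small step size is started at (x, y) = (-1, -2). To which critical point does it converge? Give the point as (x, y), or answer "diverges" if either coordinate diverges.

(-4, -1)

F is separable, so gradient descent decouples: x follows -∂F/∂x, y follows -∂F/∂y.
∂F/∂x = -6(x - 1)(x + 4); at x=-1 this is 36, so x decreases.
∂F/∂y = -4(y - 2)(y + 1)(y + 4); at y=-2 this is -32, so y increases.
x converges to its nearest critical value -4 (a local min of the x-part); y converges to -1. The iterate converges to (-4, -1).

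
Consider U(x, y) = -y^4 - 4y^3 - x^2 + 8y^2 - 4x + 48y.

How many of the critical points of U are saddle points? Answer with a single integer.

1

U separates as a function of x plus a function of y, so ∇U=0 decouples.
∂U/∂x = -2(x + 2) = 0 at x ∈ {-2}; ∂U/∂y = -4(y - 2)(y + 2)(y + 3) = 0 at y ∈ {-3, -2, 2}.
The Hessian is diagonal: diag(U_xx, U_yy). Second derivatives: U_xx(-2)=-2; U_yy(-3)=-20, U_yy(-2)=16, U_yy(2)=-80.
Saddle points occur where the two diagonal entries have opposite signs: (-2, -2). Count: 1.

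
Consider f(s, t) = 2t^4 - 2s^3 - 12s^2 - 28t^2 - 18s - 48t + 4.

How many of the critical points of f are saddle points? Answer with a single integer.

f separates as a function of s plus a function of t, so ∇f=0 decouples.
∂f/∂s = -6(s + 1)(s + 3) = 0 at s ∈ {-3, -1}; ∂f/∂t = 8(t - 3)(t + 1)(t + 2) = 0 at t ∈ {-2, -1, 3}.
The Hessian is diagonal: diag(f_ss, f_tt). Second derivatives: f_ss(-3)=12, f_ss(-1)=-12; f_tt(-2)=40, f_tt(-1)=-32, f_tt(3)=160.
Saddle points occur where the two diagonal entries have opposite signs: (-3, -1), (-1, -2), (-1, 3). Count: 3.

3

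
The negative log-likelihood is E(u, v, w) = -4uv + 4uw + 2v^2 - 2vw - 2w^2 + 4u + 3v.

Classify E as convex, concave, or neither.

E is quadratic, so its Hessian is the constant matrix H = [[0, -4, 4], [-4, 4, -2], [4, -2, -4]].
Leading principal minors: 0, -16, 64.
Neither pattern holds ⇒ H is indefinite ⇒ neither convex nor concave.

neither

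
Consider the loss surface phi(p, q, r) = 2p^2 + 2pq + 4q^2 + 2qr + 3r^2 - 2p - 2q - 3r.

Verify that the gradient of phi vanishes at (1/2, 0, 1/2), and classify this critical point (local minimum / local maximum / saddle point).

local minimum

∇phi = (4p + 2q - 2, 2p + 8q + 2r - 2, 2q + 6r - 3); substituting (1/2, 0, 1/2) gives ∇phi = (0, 0, 0), so (1/2, 0, 1/2) is indeed a critical point.
The Hessian is constant: H = [[4, 2, 0], [2, 8, 2], [0, 2, 6]].
Leading principal minors: Δ₁ = 4, Δ₂ = 28, Δ₃ = 152.
All leading minors are positive, so H is positive definite: a local minimum.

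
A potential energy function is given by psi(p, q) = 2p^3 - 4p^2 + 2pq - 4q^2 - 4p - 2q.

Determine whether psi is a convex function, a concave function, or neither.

neither

The term 2p^3 is cubic, so the Hessian is not constant.
∂²psi/∂p² = 12p - 8, which takes both signs as p varies (negative for sufficiently negative p). A diagonal entry of the Hessian changing sign means the Hessian is neither positive- nor negative-semidefinite on all of R^2.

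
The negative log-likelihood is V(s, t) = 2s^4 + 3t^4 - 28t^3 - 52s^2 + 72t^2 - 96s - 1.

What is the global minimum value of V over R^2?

V(s,t) separates as P(s) + Q(t) − 1, so its minimum is min P + min Q − 1.
P'(s) = 8(s - 4)(s + 1)(s + 3) vanishes at s ∈ {-3, -1, 4}; Q'(t) = 12t(t - 4)(t - 3) vanishes at t ∈ {0, 3, 4}.
Local minima of P (where P''>0): P(-3)=-18, P(4)=-704. Local minima of Q: Q(0)=0, Q(4)=128.
So the global minimum of V is P(4) + Q(0) − 1 = -704 + 0 − 1 = -705, attained at (4, 0).

-705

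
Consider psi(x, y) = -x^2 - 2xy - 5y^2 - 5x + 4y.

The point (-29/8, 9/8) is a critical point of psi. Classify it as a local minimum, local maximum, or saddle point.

local maximum

The Hessian of psi is constant: H = [[-2, -2], [-2, -10]].
det(H) = (-2)·(-10) − (-2)² = 16.
det(H) > 0 and tr(H) = -12 < 0, so H is negative definite and the point is a local maximum.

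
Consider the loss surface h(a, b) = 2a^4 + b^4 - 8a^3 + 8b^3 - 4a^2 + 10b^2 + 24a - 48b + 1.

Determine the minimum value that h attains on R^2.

-46

h(a,b) separates as P(a) + Q(b) + 1, so its minimum is min P + min Q + 1.
P'(a) = 8(a - 3)(a - 1)(a + 1) vanishes at a ∈ {-1, 1, 3}; Q'(b) = 4(b - 1)(b + 3)(b + 4) vanishes at b ∈ {-4, -3, 1}.
Local minima of P (where P''>0): P(-1)=-18, P(3)=-18. Local minima of Q: Q(-4)=96, Q(1)=-29.
So the global minimum of h is P(-1) + Q(1) + 1 = -18 − 29 + 1 = -46, attained at (-1, 1).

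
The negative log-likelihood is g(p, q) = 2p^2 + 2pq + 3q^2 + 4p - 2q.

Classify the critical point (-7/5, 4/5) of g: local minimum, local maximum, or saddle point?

The Hessian of g is constant: H = [[4, 2], [2, 6]].
det(H) = 4·6 − 2² = 20.
det(H) > 0 and tr(H) = 10 > 0, so H is positive definite and the point is a local minimum.

local minimum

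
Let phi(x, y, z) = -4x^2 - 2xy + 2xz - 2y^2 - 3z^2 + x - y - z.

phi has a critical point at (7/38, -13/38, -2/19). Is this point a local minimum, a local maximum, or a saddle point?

The Hessian is constant: H = [[-8, -2, 2], [-2, -4, 0], [2, 0, -6]].
Leading principal minors: Δ₁ = -8, Δ₂ = 28, Δ₃ = -152.
The minors alternate sign starting negative (−, +, −), so H is negative definite: a local maximum.

local maximum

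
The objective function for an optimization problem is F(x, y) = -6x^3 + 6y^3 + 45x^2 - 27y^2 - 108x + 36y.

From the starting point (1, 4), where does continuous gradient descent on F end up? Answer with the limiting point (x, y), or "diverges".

F is separable, so gradient descent decouples: x follows -∂F/∂x, y follows -∂F/∂y.
∂F/∂x = -18(x - 3)(x - 2); at x=1 this is -36, so x increases.
∂F/∂y = 18(y - 2)(y - 1); at y=4 this is 108, so y decreases.
x converges to its nearest critical value 2 (a local min of the x-part); y converges to 2. The iterate converges to (2, 2).

(2, 2)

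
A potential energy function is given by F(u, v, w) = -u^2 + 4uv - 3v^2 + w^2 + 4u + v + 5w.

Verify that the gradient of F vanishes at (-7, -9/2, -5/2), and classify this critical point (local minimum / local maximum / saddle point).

saddle point

∇F = (-2u + 4v + 4, 4u - 6v + 1, 2w + 5); substituting (-7, -9/2, -5/2) gives ∇F = (0, 0, 0), so (-7, -9/2, -5/2) is indeed a critical point.
The Hessian is constant: H = [[-2, 4, 0], [4, -6, 0], [0, 0, 2]].
Leading principal minors: Δ₁ = -2, Δ₂ = -4, Δ₃ = -8.
The minors fit neither the all-positive nor the alternating-sign pattern, so H is indefinite: a saddle point.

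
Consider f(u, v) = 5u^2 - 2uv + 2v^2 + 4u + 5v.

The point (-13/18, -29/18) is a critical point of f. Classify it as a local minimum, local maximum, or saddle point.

local minimum

The Hessian of f is constant: H = [[10, -2], [-2, 4]].
det(H) = 10·4 − (-2)² = 36.
det(H) > 0 and tr(H) = 14 > 0, so H is positive definite and the point is a local minimum.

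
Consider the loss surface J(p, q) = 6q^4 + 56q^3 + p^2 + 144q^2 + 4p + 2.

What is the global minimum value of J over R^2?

-2

J(p,q) separates as A(p) + B(q) + 2, so its minimum is min A + min B + 2.
A'(p) = 2p + 4 vanishes at p ∈ {-2}; B'(q) = 24q(q + 3)(q + 4) vanishes at q ∈ {-4, -3, 0}.
Local minima of A (where A''>0): A(-2)=-4. Local minima of B: B(-4)=256, B(0)=0.
So the global minimum of J is A(-2) + B(0) + 2 = -4 + 0 + 2 = -2, attained at (-2, 0).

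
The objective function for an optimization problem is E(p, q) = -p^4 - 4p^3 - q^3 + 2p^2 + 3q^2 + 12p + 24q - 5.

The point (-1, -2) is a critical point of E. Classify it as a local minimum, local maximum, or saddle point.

local minimum

The mixed partial ∂²E/∂p∂q is 0, so the Hessian at any point is diag(E_pp, E_qq) = diag(4(-3p^2 - 6p + 1), 6(-q + 1)).
At (-1, -2): H = diag(16, 18).
Both eigenvalues are positive, so H is positive definite: a local minimum.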